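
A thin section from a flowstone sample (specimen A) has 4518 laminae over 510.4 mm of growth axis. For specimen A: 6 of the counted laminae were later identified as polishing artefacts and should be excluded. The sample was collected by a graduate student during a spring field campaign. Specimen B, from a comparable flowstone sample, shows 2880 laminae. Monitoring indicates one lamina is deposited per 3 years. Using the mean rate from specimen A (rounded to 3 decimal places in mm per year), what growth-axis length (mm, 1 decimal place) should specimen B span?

328.3 mm

Specimen A: after corrections the count is 4518 − 6 = 4512 laminae.
Specimen A: at 3 years per lamina, 4512 × 3 = 13536 years.
A: Mean rate = 510.4 mm / 13536 years ≈ 0.038 mm/year.
Specimen B: multiplying by 3 years per lamina: 2880 × 3 = 8640 years. For B, 0.038 mm/year × 8640 years = 328.3 mm.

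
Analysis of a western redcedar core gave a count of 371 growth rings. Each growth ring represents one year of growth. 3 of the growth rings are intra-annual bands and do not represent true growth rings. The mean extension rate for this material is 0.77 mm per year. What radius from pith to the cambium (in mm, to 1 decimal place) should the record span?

True growth ring count = 371 − 3 = 368.
Predicted length = 0.77 mm/year × 368 years = 283.4 mm.

283.4 mm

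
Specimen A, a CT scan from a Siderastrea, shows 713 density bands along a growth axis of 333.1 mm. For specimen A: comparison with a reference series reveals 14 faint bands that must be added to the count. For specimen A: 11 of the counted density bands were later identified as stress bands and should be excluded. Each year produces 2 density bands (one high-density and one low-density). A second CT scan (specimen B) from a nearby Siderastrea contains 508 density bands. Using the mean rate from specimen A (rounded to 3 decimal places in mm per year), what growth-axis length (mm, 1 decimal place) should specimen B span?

Specimen A: after corrections the count is 713 − 11 + 14 = 716 density bands.
Specimen A: 716 density bands at 2 per year is 716 / 2 = 358 years.
A: Extension rate ≈ 333.1 / 358 = 0.930 mm per year.
Specimen B: with 2 density bands per year, 508 / 2 = 254 years. For B, 0.930 mm/year × 254 years = 236.2 mm.

236.2 mm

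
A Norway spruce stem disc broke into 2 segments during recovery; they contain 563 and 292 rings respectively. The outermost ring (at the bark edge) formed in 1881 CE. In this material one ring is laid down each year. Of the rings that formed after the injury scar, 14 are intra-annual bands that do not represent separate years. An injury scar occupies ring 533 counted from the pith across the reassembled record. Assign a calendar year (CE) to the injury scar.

1573 CE

Total rings = 563 + 292 = 855.
The injury scar sits at ring 533 from the pith, so 855 − 533 = 322 rings formed after it.
Removing the 14 false rings leaves 322 − 14 = 308 true rings beyond the injury scar.
1881 − 308 = 1573 CE.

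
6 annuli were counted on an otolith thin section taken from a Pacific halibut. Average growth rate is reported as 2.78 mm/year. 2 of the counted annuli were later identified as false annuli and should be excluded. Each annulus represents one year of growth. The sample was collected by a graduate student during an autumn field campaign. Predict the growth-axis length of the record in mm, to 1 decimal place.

Correcting the raw count gives 6 − 2 = 4 true annuli.
Length ≈ 2.78 × 4 = 11.1 mm.

11.1 mm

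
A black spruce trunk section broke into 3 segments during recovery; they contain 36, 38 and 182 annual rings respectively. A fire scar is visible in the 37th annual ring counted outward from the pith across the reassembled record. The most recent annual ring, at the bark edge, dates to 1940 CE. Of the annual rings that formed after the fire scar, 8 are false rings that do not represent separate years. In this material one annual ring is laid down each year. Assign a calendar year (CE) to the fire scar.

Total annual rings = 36 + 38 + 182 = 256.
The fire scar sits at annual ring 37 from the pith, so 256 − 37 = 219 annual rings formed after it.
219 − 8 false = 211 true annual rings after the fire scar.
The annual ring at the bark edge is 1940 CE, so the fire scar dates to 1940 − 211 = 1729 CE.

1729 CE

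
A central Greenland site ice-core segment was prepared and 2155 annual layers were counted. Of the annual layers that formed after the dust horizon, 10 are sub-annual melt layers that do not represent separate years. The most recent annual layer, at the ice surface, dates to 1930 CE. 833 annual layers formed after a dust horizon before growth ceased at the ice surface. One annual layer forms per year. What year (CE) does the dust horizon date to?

1107 CE

833 annual layers post-date the dust horizon.
Excluding 10 false annual layers: 833 − 10 = 823.
Counting back 823 years from 1930 CE places the dust horizon in 1930 − 823 = 1107 CE.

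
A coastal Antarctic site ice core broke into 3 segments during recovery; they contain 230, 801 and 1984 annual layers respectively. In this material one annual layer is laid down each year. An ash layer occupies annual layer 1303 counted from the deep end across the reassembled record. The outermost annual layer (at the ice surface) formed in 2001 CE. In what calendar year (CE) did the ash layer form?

289 CE

Total annual layers = 230 + 801 + 1984 = 3015.
3015 − 1303 = 1712 annual layers lie beyond the ash layer toward the ice surface.
The annual layer at the ice surface is 2001 CE, so the ash layer dates to 2001 − 1712 = 289 CE.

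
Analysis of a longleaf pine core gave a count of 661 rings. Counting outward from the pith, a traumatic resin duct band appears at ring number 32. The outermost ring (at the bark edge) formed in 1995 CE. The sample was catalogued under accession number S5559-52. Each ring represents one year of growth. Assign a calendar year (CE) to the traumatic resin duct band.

The traumatic resin duct band sits at ring 32 from the pith, so 661 − 32 = 629 rings formed after it.
1995 − 629 = 1366 CE.

1366 CE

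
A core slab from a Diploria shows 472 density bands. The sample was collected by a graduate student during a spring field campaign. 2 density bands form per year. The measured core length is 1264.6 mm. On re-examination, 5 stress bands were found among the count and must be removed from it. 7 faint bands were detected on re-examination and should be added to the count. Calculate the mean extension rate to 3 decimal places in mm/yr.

Correcting the raw count gives 472 − 5 + 7 = 474 true density bands.
Dividing by 2 density bands per year: 474 / 2 = 237 years.
Extension rate ≈ 1264.6 / 237 = 5.336 mm/yr.

5.336 mm/yr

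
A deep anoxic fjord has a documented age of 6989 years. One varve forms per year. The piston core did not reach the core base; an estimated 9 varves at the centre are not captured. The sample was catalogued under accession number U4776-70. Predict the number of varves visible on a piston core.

One varve per year gives 6989 varves over 6989 years.
6989 − 9 missed = 6980 varves expected in the prepared section.

6980 varves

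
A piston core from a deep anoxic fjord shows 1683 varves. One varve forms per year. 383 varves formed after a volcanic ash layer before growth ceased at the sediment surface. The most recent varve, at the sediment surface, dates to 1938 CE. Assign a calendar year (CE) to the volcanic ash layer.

There are 383 varves younger than the volcanic ash layer.
1938 − 383 = 1555 CE.

1555 CE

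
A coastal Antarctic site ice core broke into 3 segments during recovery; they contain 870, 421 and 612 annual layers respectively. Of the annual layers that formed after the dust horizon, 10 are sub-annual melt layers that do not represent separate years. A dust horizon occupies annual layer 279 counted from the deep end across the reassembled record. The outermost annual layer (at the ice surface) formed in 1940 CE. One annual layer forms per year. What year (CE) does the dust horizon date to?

326 CE

Total annual layers = 870 + 421 + 612 = 1903.
Between annual layer 279 and the ice surface there are 1903 − 279 = 1624 annual layers.
Removing the 10 false annual layers leaves 1624 − 10 = 1614 true annual layers beyond the dust horizon.
1940 − 1614 = 326 CE.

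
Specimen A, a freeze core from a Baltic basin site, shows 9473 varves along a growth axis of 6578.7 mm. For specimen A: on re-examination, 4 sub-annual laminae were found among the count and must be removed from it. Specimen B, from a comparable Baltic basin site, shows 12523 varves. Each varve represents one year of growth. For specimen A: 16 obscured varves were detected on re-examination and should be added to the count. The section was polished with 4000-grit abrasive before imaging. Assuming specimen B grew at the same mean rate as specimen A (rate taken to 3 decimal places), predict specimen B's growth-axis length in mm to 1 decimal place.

8691.0 mm

Specimen A: correcting the raw count gives 9473 − 4 + 16 = 9485 true varves.
A: Extension rate ≈ 6578.7 / 9485 = 0.694 mm/year.
For B, 0.694 mm/year × 12523 years = 8691.0 mm.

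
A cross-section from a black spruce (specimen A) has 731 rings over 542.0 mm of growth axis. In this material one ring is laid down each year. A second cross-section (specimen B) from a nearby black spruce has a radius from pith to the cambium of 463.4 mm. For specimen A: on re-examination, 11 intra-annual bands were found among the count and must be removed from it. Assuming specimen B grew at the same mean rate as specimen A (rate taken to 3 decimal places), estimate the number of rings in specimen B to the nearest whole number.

Specimen A: correcting the raw count gives 731 − 11 = 720 true rings.
A: 542.0 mm over 720 years gives 542.0 / 720 ≈ 0.753 mm/yr.
B spans 463.4 / 0.753 = 615.41 years ≈ 615 rings.

615 rings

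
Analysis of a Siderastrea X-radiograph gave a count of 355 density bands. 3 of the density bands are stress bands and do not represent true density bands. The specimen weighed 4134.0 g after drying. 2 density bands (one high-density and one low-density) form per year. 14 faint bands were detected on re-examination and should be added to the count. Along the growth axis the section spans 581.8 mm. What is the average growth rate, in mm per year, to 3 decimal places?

3.179 mm per year

Correcting the raw count gives 355 − 3 + 14 = 366 true density bands.
With 2 density bands per year, 366 / 2 = 183 years.
Mean rate = 581.8 mm / 183 years ≈ 3.179 mm per year.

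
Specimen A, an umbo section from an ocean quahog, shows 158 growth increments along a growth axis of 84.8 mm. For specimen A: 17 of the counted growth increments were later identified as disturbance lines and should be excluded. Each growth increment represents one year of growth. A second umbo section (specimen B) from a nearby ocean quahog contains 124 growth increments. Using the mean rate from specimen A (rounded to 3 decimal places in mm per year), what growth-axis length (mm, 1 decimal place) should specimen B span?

Specimen A: true growth increment count = 158 − 17 = 141.
A: 84.8 mm over 141 years gives 84.8 / 141 ≈ 0.601 mm/year.
B's length ≈ 0.601 × 124 = 74.5 mm.

74.5 mm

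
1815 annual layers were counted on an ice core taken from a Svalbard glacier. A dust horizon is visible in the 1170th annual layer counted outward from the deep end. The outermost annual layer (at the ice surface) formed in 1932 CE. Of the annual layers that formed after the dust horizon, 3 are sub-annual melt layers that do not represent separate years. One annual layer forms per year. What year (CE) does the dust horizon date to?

1815 − 1170 = 645 annual layers lie beyond the dust horizon toward the ice surface.
Removing the 3 false annual layers leaves 645 − 3 = 642 true annual layers beyond the dust horizon.
Counting back 642 years from 1932 CE places the dust horizon in 1932 − 642 = 1290 CE.

1290 CE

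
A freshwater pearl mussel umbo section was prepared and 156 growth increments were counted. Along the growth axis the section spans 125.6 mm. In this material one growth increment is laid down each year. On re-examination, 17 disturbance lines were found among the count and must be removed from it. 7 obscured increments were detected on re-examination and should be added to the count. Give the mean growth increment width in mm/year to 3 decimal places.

Correcting the raw count gives 156 − 17 + 7 = 146 true growth increments.
Mean rate = 125.6 mm / 146 years ≈ 0.860 mm/year.

0.860 mm/year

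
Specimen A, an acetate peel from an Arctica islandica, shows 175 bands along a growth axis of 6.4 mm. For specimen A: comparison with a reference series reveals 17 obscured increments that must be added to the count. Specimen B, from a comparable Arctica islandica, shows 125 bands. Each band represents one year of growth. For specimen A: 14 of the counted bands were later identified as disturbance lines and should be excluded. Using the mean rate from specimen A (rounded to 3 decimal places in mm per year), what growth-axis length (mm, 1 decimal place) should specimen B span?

4.5 mm

Specimen A: true band count = 175 − 14 + 17 = 178.
A: Extension rate ≈ 6.4 / 178 = 0.036 mm/year.
Length of B = 0.036 × 125 = 4.5 mm.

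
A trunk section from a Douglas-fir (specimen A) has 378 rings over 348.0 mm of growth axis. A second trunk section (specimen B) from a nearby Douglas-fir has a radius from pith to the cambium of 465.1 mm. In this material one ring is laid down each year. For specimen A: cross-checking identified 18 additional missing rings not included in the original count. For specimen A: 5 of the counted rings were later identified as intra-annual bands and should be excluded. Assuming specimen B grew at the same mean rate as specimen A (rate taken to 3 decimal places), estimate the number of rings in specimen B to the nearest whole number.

Specimen A: true ring count = 378 − 5 + 18 = 391.
A: Mean rate = 348.0 mm / 391 years ≈ 0.890 mm/year.
Specimen B: 465.1 mm / 0.890 mm per year = 522.58 years ≈ 523 rings.

523 rings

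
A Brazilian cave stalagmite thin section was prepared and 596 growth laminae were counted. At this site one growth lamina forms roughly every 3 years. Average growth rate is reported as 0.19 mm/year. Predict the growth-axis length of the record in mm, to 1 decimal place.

Multiplying by 3 years per growth lamina: 596 × 3 = 1788 years.
Predicted length = 0.19 mm/year × 1788 years = 339.7 mm.

339.7 mm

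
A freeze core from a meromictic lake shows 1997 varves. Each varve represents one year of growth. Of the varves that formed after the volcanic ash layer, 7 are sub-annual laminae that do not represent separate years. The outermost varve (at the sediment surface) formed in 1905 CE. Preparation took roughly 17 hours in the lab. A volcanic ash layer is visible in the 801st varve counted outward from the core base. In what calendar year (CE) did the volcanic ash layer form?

716 CE

1997 − 801 = 1196 varves lie beyond the volcanic ash layer toward the sediment surface.
1196 − 7 false = 1189 true varves after the volcanic ash layer.
1905 − 1189 = 716 CE.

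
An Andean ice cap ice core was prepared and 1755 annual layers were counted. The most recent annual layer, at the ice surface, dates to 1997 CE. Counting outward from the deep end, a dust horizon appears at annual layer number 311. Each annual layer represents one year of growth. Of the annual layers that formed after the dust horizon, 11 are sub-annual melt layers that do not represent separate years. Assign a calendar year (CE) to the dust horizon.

1755 − 311 = 1444 annual layers lie beyond the dust horizon toward the ice surface.
Removing the 11 false annual layers leaves 1444 − 11 = 1433 true annual layers beyond the dust horizon.
Counting back 1433 years from 1997 CE places the dust horizon in 1997 − 1433 = 564 CE.

564 CE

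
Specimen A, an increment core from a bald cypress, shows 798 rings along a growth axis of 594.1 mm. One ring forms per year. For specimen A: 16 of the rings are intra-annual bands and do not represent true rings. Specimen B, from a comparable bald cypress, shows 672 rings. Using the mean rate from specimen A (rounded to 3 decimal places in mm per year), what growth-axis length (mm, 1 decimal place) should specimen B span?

Specimen A: true ring count = 798 − 16 = 782.
A: Mean rate = 594.1 mm / 782 years ≈ 0.760 mm/yr.
For B, 0.760 mm/year × 672 years = 510.7 mm.

510.7 mm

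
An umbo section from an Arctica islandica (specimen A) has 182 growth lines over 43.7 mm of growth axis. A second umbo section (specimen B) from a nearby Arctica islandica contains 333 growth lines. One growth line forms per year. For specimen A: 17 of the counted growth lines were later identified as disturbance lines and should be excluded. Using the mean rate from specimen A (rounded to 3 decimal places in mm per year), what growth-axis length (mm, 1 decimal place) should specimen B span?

Specimen A: adjusted count: 182 − 17 = 165 growth lines.
A: Mean rate = 43.7 mm / 165 years ≈ 0.265 mm per year.
Length of B = 0.265 × 333 = 88.2 mm.

88.2 mm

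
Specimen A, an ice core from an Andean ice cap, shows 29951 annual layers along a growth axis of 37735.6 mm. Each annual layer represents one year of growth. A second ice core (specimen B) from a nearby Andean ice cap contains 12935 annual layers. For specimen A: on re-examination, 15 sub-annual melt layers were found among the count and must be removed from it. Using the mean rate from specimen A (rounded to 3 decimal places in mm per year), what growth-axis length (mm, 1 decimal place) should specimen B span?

16311.0 mm

Specimen A: correcting the raw count gives 29951 − 15 = 29936 true annual layers.
A: 37735.6 mm over 29936 years gives 37735.6 / 29936 ≈ 1.261 mm/yr.
Length of B = 1.261 × 12935 = 16311.0 mm.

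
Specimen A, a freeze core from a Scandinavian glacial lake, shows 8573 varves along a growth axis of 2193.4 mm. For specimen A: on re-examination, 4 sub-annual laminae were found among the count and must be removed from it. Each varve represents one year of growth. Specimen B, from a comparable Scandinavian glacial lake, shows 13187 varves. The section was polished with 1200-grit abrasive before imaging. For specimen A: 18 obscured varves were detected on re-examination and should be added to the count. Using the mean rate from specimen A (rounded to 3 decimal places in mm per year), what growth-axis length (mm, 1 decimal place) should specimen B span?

3362.7 mm

Specimen A: after corrections the count is 8573 − 4 + 18 = 8587 varves.
A: 2193.4 mm over 8587 years gives 2193.4 / 8587 ≈ 0.255 mm/year.
For B, 0.255 mm/year × 13187 years = 3362.7 mm.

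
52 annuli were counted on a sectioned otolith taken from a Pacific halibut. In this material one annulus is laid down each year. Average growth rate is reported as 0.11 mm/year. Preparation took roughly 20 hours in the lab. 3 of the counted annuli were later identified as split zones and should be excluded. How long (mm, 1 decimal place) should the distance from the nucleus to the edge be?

True annulus count = 52 − 3 = 49.
Predicted length = 0.11 mm/year × 49 years = 5.4 mm.

5.4 mm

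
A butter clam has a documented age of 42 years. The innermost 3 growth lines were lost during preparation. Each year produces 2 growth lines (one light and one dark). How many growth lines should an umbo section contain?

42 years at 2 growth lines per year gives 42 × 2 = 84 growth lines.
Subtracting the 3 growth lines not captured gives 84 − 3 = 81 growth lines in the record.

81 growth lines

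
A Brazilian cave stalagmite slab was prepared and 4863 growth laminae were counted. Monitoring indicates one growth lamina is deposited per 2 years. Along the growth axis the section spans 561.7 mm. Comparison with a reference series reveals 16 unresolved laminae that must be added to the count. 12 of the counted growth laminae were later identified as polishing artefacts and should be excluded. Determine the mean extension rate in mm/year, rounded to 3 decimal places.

0.058 mm/year

Correcting the raw count gives 4863 − 12 + 16 = 4867 true growth laminae.
Multiplying by 2 years per growth lamina: 4867 × 2 = 9734 years.
Extension rate ≈ 561.7 / 9734 = 0.058 mm/year.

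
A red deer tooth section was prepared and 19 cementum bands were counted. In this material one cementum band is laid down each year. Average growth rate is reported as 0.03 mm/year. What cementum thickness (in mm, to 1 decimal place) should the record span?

0.6 mm

19 years of growth are recorded.
Predicted length = 0.03 mm/year × 19 years = 0.6 mm.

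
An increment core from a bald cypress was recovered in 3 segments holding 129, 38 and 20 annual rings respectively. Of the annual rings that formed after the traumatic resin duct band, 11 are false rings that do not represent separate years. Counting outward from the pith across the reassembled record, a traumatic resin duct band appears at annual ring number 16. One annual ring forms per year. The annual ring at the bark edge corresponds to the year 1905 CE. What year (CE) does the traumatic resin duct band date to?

Total annual rings = 129 + 38 + 20 = 187.
Between annual ring 16 and the bark edge there are 187 − 16 = 171 annual rings.
171 − 11 false = 160 true annual rings after the traumatic resin duct band.
Counting back 160 years from 1905 CE places the traumatic resin duct band in 1905 − 160 = 1745 CE.

1745 CE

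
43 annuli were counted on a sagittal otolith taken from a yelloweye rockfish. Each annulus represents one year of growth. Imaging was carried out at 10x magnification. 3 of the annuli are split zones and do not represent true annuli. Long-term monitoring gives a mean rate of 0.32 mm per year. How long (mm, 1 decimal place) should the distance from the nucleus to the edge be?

12.8 mm

After corrections the count is 43 − 3 = 40 annuli.
40 years at 0.32 mm/year gives 0.32 × 40 = 12.8 mm.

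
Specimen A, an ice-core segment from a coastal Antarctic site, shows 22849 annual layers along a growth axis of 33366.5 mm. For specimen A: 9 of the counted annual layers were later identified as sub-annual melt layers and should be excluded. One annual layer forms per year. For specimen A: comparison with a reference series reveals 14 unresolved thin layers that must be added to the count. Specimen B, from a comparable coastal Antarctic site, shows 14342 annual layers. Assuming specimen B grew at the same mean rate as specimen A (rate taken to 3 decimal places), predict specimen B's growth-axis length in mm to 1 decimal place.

Specimen A: correcting the raw count gives 22849 − 9 + 14 = 22854 true annual layers.
A: Extension rate ≈ 33366.5 / 22854 = 1.460 mm/yr.
B's length ≈ 1.460 × 14342 = 20939.3 mm.

20939.3 mm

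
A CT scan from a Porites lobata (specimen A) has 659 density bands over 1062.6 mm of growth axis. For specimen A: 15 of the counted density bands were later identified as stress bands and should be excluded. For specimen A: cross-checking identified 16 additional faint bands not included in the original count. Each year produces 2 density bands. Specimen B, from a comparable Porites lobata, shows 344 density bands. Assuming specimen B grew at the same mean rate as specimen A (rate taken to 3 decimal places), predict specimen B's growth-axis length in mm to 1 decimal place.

553.8 mm

Specimen A: true density band count = 659 − 15 + 16 = 660.
Specimen A: with 2 density bands per year, 660 / 2 = 330 years.
A: Extension rate ≈ 1062.6 / 330 = 3.220 mm per year.
Specimen B: dividing by 2 density bands per year: 344 / 2 = 172 years. For B, 3.220 mm/year × 172 years = 553.8 mm.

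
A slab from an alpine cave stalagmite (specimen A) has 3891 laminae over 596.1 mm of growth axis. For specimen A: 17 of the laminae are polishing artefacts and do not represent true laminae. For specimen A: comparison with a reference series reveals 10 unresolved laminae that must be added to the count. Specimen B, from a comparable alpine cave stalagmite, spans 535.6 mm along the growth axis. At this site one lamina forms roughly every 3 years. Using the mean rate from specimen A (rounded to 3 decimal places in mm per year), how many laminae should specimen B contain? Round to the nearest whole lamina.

3501 laminae

Specimen A: true lamina count = 3891 − 17 + 10 = 3884.
Specimen A: 3884 laminae at 3 years each span 3884 × 3 = 11652 years.
A: 596.1 mm over 11652 years gives 596.1 / 11652 ≈ 0.051 mm/yr.
For B, 535.6 / 0.051 = 10501.96 years; at 3 years per lamina that is 10501.96 / 3 ≈ 3501 laminae.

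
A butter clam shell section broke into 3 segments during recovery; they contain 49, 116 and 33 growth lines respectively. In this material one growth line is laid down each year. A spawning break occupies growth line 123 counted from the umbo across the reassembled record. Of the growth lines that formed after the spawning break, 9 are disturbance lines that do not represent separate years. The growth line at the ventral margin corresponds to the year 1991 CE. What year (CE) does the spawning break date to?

1925 CE

Total growth lines = 49 + 116 + 33 = 198.
The spawning break sits at growth line 123 from the umbo, so 198 − 123 = 75 growth lines formed after it.
Excluding 9 false growth lines: 75 − 9 = 66.
The growth line at the ventral margin is 1991 CE, so the spawning break dates to 1991 − 66 = 1925 CE.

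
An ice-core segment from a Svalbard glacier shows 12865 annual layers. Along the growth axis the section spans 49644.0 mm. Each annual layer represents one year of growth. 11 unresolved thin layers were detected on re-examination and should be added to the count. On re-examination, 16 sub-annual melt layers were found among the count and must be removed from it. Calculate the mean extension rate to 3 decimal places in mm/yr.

Adjusted count: 12865 − 16 + 11 = 12860 annual layers.
Mean rate = 49644.0 mm / 12860 years ≈ 3.860 mm/yr.

3.860 mm/yr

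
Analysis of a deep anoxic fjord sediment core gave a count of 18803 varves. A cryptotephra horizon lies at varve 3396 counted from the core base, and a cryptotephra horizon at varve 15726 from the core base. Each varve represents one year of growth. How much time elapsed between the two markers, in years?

Separation: 15726 − 3396 = 12330 varves.
One varve per year makes the interval 12330 years.

12330 years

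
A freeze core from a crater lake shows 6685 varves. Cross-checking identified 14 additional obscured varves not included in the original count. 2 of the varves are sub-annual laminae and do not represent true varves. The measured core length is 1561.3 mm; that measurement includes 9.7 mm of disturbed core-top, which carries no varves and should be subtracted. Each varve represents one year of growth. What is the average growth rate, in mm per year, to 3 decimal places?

0.232 mm per year

Correcting the raw count gives 6685 − 2 + 14 = 6697 true varves.
Removing the 9.7 mm offcut leaves 1561.3 − 9.7 = 1551.6 mm.
Mean rate = 1551.6 mm / 6697 years ≈ 0.232 mm per year.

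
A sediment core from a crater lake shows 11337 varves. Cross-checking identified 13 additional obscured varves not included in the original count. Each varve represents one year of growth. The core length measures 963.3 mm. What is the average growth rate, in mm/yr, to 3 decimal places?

0.085 mm/yr

True varve count = 11337 + 13 = 11350.
Extension rate ≈ 963.3 / 11350 = 0.085 mm/yr.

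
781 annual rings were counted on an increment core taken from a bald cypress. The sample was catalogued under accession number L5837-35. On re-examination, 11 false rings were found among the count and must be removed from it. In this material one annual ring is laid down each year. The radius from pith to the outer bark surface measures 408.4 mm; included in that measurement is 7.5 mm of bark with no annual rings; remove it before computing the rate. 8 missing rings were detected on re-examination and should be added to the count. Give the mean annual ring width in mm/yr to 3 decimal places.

0.515 mm/yr

True annual ring count = 781 − 11 + 8 = 778.
The growth record spans 408.4 − 7.5 = 400.9 mm.
Extension rate ≈ 400.9 / 778 = 0.515 mm/yr.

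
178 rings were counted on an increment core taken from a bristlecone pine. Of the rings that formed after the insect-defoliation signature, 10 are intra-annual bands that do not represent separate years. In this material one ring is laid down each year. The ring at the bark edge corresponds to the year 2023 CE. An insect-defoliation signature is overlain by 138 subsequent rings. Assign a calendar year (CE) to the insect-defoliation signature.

There are 138 rings younger than the insect-defoliation signature.
Excluding 10 false rings: 138 − 10 = 128.
The ring at the bark edge is 2023 CE, so the insect-defoliation signature dates to 2023 − 128 = 1895 CE.

1895 CE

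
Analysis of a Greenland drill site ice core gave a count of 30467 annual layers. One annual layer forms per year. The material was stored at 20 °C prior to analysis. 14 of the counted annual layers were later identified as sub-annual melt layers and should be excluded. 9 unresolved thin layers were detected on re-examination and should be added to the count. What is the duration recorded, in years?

30462 years

Adjusted count: 30467 − 14 + 9 = 30462 annual layers.
One annual layer per year makes the duration 30462 years.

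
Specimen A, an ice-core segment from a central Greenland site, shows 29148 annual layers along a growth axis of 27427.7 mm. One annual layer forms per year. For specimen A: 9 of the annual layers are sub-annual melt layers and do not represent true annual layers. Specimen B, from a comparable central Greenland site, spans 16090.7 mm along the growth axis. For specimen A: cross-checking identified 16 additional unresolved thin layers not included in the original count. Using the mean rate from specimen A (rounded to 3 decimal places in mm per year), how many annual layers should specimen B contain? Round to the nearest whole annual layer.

Specimen A: adjusted count: 29148 − 9 + 16 = 29155 annual layers.
A: 27427.7 mm over 29155 years gives 27427.7 / 29155 ≈ 0.941 mm/yr.
For B, 16090.7 / 0.941 = 17099.57 years ≈ 17100 annual layers.

17100 annual layers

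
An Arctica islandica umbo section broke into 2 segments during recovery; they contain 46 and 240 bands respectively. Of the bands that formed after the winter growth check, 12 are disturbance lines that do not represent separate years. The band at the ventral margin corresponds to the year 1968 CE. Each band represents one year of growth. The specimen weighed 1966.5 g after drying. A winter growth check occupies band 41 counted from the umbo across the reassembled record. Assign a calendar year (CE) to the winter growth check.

Total bands = 46 + 240 = 286.
The winter growth check sits at band 41 from the umbo, so 286 − 41 = 245 bands formed after it.
245 − 12 false = 233 true bands after the winter growth check.
Counting back 233 years from 1968 CE places the winter growth check in 1968 − 233 = 1735 CE.

1735 CE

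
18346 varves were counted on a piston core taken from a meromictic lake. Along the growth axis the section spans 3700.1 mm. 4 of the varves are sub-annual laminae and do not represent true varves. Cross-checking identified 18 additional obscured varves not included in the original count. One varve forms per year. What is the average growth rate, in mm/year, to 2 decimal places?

0.20 mm/year

Correcting the raw count gives 18346 − 4 + 18 = 18360 true varves.
Extension rate ≈ 3700.1 / 18360 = 0.20 mm/year.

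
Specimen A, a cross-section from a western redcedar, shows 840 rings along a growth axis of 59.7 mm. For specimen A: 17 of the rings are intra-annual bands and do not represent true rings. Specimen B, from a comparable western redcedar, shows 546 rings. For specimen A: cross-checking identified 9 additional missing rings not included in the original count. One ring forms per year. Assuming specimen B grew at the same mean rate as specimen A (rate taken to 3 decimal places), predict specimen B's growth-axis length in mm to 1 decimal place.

39.3 mm

Specimen A: after corrections the count is 840 − 17 + 9 = 832 rings.
A: 59.7 mm over 832 years gives 59.7 / 832 ≈ 0.072 mm per year.
B's length ≈ 0.072 × 546 = 39.3 mm.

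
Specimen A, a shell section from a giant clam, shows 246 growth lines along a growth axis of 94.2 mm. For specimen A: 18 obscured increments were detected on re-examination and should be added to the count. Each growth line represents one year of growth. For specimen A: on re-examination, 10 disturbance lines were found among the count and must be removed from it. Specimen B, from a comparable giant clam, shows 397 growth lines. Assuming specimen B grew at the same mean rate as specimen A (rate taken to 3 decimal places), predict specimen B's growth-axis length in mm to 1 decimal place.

Specimen A: true growth line count = 246 − 10 + 18 = 254.
A: Extension rate ≈ 94.2 / 254 = 0.371 mm/year.
For B, 0.371 mm/year × 397 years = 147.3 mm.

147.3 mm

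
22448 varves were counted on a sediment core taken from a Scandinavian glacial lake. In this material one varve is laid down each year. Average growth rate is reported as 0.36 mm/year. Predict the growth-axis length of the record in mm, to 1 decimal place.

22448 years of growth are recorded.
22448 years at 0.36 mm/year gives 0.36 × 22448 = 8081.3 mm.

8081.3 mm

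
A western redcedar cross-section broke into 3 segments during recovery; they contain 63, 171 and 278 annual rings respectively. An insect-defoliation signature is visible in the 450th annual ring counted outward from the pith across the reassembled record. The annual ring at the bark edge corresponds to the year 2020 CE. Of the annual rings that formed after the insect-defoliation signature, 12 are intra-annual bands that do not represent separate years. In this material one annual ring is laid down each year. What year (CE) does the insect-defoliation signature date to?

Total annual rings = 63 + 171 + 278 = 512.
512 − 450 = 62 annual rings lie beyond the insect-defoliation signature toward the bark edge.
62 − 12 false = 50 true annual rings after the insect-defoliation signature.
2020 − 50 = 1970 CE.

1970 CE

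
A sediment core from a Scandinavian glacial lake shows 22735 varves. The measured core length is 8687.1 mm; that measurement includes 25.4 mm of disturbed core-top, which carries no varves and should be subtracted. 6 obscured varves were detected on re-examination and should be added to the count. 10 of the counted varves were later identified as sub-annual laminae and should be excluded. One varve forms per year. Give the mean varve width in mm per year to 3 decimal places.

0.381 mm per year

After corrections the count is 22735 − 10 + 6 = 22731 varves.
The growth record spans 8687.1 − 25.4 = 8661.7 mm.
8661.7 mm over 22731 years gives 8661.7 / 22731 ≈ 0.381 mm per year.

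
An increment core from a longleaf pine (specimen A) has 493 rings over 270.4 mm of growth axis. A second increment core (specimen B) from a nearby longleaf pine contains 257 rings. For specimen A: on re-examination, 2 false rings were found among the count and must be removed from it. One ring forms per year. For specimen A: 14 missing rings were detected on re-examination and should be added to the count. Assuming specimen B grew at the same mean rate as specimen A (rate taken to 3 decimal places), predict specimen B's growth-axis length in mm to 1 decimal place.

Specimen A: after corrections the count is 493 − 2 + 14 = 505 rings.
A: 270.4 mm over 505 years gives 270.4 / 505 ≈ 0.535 mm per year.
For B, 0.535 mm/year × 257 years = 137.5 mm.

137.5 mm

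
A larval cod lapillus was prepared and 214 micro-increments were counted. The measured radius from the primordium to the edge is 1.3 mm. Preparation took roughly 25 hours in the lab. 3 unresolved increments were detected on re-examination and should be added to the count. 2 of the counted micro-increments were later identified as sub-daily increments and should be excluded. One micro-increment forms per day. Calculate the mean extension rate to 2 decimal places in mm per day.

0.01 mm per day

Adjusted count: 214 − 2 + 3 = 215 micro-increments.
1.3 mm over 215 days gives 1.3 / 215 ≈ 0.01 mm per day.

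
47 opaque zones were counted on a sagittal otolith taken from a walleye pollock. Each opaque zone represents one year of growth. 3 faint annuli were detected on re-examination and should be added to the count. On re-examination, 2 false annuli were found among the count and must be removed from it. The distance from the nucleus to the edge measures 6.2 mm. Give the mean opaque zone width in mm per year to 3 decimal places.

0.129 mm per year

After corrections the count is 47 − 2 + 3 = 48 opaque zones.
Mean rate = 6.2 mm / 48 years ≈ 0.129 mm per year.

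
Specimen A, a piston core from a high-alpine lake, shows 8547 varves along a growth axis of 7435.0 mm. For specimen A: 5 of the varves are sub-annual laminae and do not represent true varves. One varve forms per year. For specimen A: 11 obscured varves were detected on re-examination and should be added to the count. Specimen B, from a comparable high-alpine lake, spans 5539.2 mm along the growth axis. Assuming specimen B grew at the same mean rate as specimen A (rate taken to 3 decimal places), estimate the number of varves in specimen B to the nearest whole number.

6374 varves

Specimen A: true varve count = 8547 − 5 + 11 = 8553.
A: Mean rate = 7435.0 mm / 8553 years ≈ 0.869 mm/year.
For B, 5539.2 / 0.869 = 6374.22 years ≈ 6374 varves.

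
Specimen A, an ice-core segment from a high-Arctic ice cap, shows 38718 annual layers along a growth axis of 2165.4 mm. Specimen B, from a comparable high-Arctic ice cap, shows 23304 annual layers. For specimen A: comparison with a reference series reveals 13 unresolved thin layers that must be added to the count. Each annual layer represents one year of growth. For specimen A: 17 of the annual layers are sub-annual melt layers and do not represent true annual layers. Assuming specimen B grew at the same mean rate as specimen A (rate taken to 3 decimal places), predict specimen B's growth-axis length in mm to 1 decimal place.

1305.0 mm

Specimen A: after corrections the count is 38718 − 17 + 13 = 38714 annual layers.
A: Extension rate ≈ 2165.4 / 38714 = 0.056 mm/year.
Length of B = 0.056 × 23304 = 1305.0 mm.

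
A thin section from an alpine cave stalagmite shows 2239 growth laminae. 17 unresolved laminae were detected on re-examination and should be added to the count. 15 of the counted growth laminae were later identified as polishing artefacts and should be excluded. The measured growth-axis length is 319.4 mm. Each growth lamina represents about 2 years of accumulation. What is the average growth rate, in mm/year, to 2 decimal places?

Correcting the raw count gives 2239 − 15 + 17 = 2241 true growth laminae.
Multiplying by 2 years per growth lamina: 2241 × 2 = 4482 years.
319.4 mm over 4482 years gives 319.4 / 4482 ≈ 0.07 mm/year.

0.07 mm/year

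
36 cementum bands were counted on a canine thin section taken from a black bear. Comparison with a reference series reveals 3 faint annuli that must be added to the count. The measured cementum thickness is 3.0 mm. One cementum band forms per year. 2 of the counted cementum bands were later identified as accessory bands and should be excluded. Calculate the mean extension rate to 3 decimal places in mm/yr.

0.081 mm/yr

Correcting the raw count gives 36 − 2 + 3 = 37 true cementum bands.
Mean rate = 3.0 mm / 37 years ≈ 0.081 mm/yr.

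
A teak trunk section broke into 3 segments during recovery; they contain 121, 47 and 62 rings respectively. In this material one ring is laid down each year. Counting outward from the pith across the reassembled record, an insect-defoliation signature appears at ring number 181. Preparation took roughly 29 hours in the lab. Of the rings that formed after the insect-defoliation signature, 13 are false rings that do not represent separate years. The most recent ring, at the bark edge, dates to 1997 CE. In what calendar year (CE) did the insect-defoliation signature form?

1961 CE

Total rings = 121 + 47 + 62 = 230.
230 − 181 = 49 rings lie beyond the insect-defoliation signature toward the bark edge.
49 − 13 false = 36 true rings after the insect-defoliation signature.
The ring at the bark edge is 1997 CE, so the insect-defoliation signature dates to 1997 − 36 = 1961 CE.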